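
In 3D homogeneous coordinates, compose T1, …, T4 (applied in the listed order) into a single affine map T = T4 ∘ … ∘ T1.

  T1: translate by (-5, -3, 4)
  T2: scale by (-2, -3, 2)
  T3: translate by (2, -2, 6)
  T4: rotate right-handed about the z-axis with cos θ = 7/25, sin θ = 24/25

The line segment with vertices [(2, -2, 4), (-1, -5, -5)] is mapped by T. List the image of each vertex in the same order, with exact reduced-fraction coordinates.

image vertices: (-256/25, 283/25, 22), (-86/5, 98/5, 4)

T1 translate by (-5, -3, 4): (2, -2, 4) → (-3, -5, 8); (-1, -5, -5) → (-6, -8, -1)
T2 scale by (-2, -3, 2): (-3, -5, 8) → (6, 15, 16); (-6, -8, -1) → (12, 24, -2)
T3 translate by (2, -2, 6): (6, 15, 16) → (8, 13, 22); (12, 24, -2) → (14, 22, 4)
T4 rotate right-handed about the z-axis with cos θ = 7/25, sin θ = 24/25: (8, 13, 22) → (-256/25, 283/25, 22); (14, 22, 4) → (-86/5, 98/5, 4)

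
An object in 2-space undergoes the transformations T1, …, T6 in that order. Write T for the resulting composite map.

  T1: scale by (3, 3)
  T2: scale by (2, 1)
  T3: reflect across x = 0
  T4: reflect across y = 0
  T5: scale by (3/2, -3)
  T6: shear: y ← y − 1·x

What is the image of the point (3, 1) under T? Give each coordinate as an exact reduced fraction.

T(p) = (-27, 36)

T1 scale by (3, 3): (3, 1) → (9, 3)
T2 scale by (2, 1): (9, 3) → (18, 3)
T3 reflect across x = 0: (18, 3) → (-18, 3)
T4 reflect across y = 0: (-18, 3) → (-18, -3)
T5 scale by (3/2, -3): (-18, -3) → (-27, 9)
T6 shear: y ← y − 1·x: (-27, 9) → (-27, 36)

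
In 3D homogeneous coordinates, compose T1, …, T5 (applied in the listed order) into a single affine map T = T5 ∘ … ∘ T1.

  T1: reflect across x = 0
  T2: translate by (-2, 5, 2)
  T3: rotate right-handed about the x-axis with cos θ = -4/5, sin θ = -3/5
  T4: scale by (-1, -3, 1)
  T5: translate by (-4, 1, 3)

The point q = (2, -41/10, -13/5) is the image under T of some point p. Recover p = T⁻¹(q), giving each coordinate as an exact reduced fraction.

T1 = [-1 0 0 0; 0 1 0 0; 0 0 1 0; 0 0 0 1]
T2·T1 = [-1 0 0 -2; 0 1 0 5; 0 0 1 2; 0 0 0 1]
T3·…·T1 = [-1 0 0 -2; 0 -4/5 3/5 -14/5; 0 -3/5 -4/5 -23/5; 0 0 0 1]
T4·…·T1 = [1 0 0 2; 0 12/5 -9/5 42/5; 0 -3/5 -4/5 -23/5; 0 0 0 1]
T5·…·T1 = [1 0 0 -2; 0 12/5 -9/5 47/5; 0 -3/5 -4/5 -8/5; 0 0 0 1]
det M = -3; M⁻¹ = [1 0 0 2; 0 4/15 -3/5 -52/15; 0 -1/5 -4/5 3/5; 0 0 0 1]
M⁻¹ · (2, -41/10, -13/5)ᵀ = (4, -3, 7/2)ᵀ

p = (4, -3, 7/2)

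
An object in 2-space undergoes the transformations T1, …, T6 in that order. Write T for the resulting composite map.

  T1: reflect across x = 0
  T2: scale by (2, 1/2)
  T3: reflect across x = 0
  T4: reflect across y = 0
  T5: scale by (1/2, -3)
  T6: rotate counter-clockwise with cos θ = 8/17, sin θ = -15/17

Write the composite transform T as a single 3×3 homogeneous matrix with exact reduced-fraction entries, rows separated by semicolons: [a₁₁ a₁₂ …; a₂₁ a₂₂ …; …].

T1 = [-1 0 0; 0 1 0; 0 0 1]
T2·T1 = [-2 0 0; 0 1/2 0; 0 0 1]
T3·…·T1 = [2 0 0; 0 1/2 0; 0 0 1]
T4·…·T1 = [2 0 0; 0 -1/2 0; 0 0 1]
T5·…·T1 = [1 0 0; 0 3/2 0; 0 0 1]
T6·…·T1 = [8/17 45/34 0; -15/17 12/17 0; 0 0 1]

T = [8/17 45/34 0; -15/17 12/17 0; 0 0 1]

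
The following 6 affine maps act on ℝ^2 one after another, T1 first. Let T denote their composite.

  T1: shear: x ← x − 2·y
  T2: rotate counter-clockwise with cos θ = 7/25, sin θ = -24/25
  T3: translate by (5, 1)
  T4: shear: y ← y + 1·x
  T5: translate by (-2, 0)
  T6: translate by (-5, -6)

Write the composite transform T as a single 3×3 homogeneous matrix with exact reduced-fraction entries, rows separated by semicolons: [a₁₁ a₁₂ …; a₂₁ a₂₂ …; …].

T = [7/25 2/5 -2; -17/25 13/5 0; 0 0 1]

T1 = [1 -2 0; 0 1 0; 0 0 1]
T2·T1 = [7/25 2/5 0; -24/25 11/5 0; 0 0 1]
T3·…·T1 = [7/25 2/5 5; -24/25 11/5 1; 0 0 1]
T4·…·T1 = [7/25 2/5 5; -17/25 13/5 6; 0 0 1]
T5·…·T1 = [7/25 2/5 3; -17/25 13/5 6; 0 0 1]
T6·…·T1 = [7/25 2/5 -2; -17/25 13/5 0; 0 0 1]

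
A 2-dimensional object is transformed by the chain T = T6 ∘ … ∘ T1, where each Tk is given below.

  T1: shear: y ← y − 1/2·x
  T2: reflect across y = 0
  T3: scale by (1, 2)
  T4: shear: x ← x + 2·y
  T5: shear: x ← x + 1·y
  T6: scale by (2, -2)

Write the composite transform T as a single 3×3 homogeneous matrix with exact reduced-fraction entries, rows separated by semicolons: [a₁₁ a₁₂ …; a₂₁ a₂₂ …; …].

T = [8 -12 0; -2 4 0; 0 0 1]

T1 = [1 0 0; -1/2 1 0; 0 0 1]
T2·T1 = [1 0 0; 1/2 -1 0; 0 0 1]
T3·…·T1 = [1 0 0; 1 -2 0; 0 0 1]
T4·…·T1 = [3 -4 0; 1 -2 0; 0 0 1]
T5·…·T1 = [4 -6 0; 1 -2 0; 0 0 1]
T6·…·T1 = [8 -12 0; -2 4 0; 0 0 1]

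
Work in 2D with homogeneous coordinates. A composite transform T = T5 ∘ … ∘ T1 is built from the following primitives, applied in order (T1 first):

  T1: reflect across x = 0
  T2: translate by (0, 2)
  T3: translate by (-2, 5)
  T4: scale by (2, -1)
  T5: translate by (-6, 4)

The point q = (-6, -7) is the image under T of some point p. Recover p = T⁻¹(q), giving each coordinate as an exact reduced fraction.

T1 = [-1 0 0; 0 1 0; 0 0 1]
T2·T1 = [-1 0 0; 0 1 2; 0 0 1]
T3·…·T1 = [-1 0 -2; 0 1 7; 0 0 1]
T4·…·T1 = [-2 0 -4; 0 -1 -7; 0 0 1]
T5·…·T1 = [-2 0 -10; 0 -1 -3; 0 0 1]
det M = 2; M⁻¹ = [-1/2 0 -5; 0 -1 -3; 0 0 1]
M⁻¹ · (-6, -7)ᵀ = (-2, 4)ᵀ

p = (-2, 4)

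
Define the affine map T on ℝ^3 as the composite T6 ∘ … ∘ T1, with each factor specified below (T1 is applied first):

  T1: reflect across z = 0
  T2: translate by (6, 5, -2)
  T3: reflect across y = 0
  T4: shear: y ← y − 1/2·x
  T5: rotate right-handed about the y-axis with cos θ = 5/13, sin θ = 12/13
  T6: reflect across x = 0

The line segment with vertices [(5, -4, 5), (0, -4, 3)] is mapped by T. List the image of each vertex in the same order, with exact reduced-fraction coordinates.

image vertices: (29/13, -13/2, -167/13), (30/13, -4, -97/13)

T1 reflect across z = 0: (5, -4, 5) → (5, -4, -5); (0, -4, 3) → (0, -4, -3)
T2 translate by (6, 5, -2): (5, -4, -5) → (11, 1, -7); (0, -4, -3) → (6, 1, -5)
T3 reflect across y = 0: (11, 1, -7) → (11, -1, -7); (6, 1, -5) → (6, -1, -5)
T4 shear: y ← y − 1/2·x: (11, -1, -7) → (11, -13/2, -7); (6, -1, -5) → (6, -4, -5)
T5 rotate right-handed about the y-axis with cos θ = 5/13, sin θ = 12/13: (11, -13/2, -7) → (-29/13, -13/2, -167/13); (6, -4, -5) → (-30/13, -4, -97/13)
T6 reflect across x = 0: (-29/13, -13/2, -167/13) → (29/13, -13/2, -167/13); (-30/13, -4, -97/13) → (30/13, -4, -97/13)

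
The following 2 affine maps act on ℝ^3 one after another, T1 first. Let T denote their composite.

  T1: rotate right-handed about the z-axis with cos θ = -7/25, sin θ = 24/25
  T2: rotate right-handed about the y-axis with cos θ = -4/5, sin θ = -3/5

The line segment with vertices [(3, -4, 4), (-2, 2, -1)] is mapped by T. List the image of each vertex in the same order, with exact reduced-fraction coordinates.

image vertices: (-24/5, 4, -7/5), (211/125, -62/25, -2/125)

T1 rotate right-handed about the z-axis with cos θ = -7/25, sin θ = 24/25: (3, -4, 4) → (3, 4, 4); (-2, 2, -1) → (-34/25, -62/25, -1)
T2 rotate right-handed about the y-axis with cos θ = -4/5, sin θ = -3/5: (3, 4, 4) → (-24/5, 4, -7/5); (-34/25, -62/25, -1) → (211/125, -62/25, -2/125)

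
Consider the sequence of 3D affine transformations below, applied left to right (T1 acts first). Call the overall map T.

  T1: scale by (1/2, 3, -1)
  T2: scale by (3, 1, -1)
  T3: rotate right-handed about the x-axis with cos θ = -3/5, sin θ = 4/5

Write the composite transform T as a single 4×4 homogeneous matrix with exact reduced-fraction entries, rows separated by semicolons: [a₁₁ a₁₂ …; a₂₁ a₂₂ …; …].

T = [3/2 0 0 0; 0 -9/5 -4/5 0; 0 12/5 -3/5 0; 0 0 0 1]

T1 = [1/2 0 0 0; 0 3 0 0; 0 0 -1 0; 0 0 0 1]
T2·T1 = [3/2 0 0 0; 0 3 0 0; 0 0 1 0; 0 0 0 1]
T3·…·T1 = [3/2 0 0 0; 0 -9/5 -4/5 0; 0 12/5 -3/5 0; 0 0 0 1]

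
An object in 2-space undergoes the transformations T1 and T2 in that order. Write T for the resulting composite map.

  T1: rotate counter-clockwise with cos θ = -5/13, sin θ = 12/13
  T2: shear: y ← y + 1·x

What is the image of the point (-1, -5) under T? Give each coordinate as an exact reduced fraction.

T(p) = (5, 6)

T1 rotate counter-clockwise with cos θ = -5/13, sin θ = 12/13: (-1, -5) → (5, 1)
T2 shear: y ← y + 1·x: (5, 1) → (5, 6)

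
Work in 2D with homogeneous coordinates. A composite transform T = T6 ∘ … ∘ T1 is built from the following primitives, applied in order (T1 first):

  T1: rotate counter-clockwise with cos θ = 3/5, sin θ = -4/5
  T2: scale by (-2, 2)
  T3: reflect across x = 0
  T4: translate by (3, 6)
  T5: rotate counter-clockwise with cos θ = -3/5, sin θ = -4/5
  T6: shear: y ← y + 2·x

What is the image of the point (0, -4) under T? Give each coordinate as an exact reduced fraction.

T1 rotate counter-clockwise with cos θ = 3/5, sin θ = -4/5: (0, -4) → (-16/5, -12/5)
T2 scale by (-2, 2): (-16/5, -12/5) → (32/5, -24/5)
T3 reflect across x = 0: (32/5, -24/5) → (-32/5, -24/5)
T4 translate by (3, 6): (-32/5, -24/5) → (-17/5, 6/5)
T5 rotate counter-clockwise with cos θ = -3/5, sin θ = -4/5: (-17/5, 6/5) → (3, 2)
T6 shear: y ← y + 2·x: (3, 2) → (3, 8)

T(p) = (3, 8)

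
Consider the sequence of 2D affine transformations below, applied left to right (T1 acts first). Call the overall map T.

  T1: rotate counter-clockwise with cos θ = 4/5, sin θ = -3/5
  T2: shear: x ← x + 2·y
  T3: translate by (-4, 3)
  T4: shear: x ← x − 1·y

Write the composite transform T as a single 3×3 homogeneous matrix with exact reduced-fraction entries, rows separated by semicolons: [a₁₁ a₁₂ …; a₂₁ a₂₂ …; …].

T1 = [4/5 3/5 0; -3/5 4/5 0; 0 0 1]
T2·T1 = [-2/5 11/5 0; -3/5 4/5 0; 0 0 1]
T3·…·T1 = [-2/5 11/5 -4; -3/5 4/5 3; 0 0 1]
T4·…·T1 = [1/5 7/5 -7; -3/5 4/5 3; 0 0 1]

T = [1/5 7/5 -7; -3/5 4/5 3; 0 0 1]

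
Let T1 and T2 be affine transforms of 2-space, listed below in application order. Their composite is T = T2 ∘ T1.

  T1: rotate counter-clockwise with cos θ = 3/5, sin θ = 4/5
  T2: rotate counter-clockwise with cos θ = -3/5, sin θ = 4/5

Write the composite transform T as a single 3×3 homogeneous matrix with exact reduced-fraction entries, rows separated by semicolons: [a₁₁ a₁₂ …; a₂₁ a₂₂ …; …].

T1 = [3/5 -4/5 0; 4/5 3/5 0; 0 0 1]
T2·T1 = [-1 0 0; 0 -1 0; 0 0 1]

T = [-1 0 0; 0 -1 0; 0 0 1]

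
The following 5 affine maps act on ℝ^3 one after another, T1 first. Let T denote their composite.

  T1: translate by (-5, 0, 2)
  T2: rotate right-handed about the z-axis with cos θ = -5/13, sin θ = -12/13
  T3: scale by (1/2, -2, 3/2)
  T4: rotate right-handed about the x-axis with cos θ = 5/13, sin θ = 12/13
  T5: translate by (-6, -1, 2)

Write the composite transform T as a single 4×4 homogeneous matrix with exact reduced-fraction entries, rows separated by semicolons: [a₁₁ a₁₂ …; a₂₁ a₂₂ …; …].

T = [-5/26 6/13 0 -131/26; 120/169 50/169 -18/13 -1237/169; 288/169 120/169 15/26 -907/169; 0 0 0 1]

T1 = [1 0 0 -5; 0 1 0 0; 0 0 1 2; 0 0 0 1]
T2·T1 = [-5/13 12/13 0 25/13; -12/13 -5/13 0 60/13; 0 0 1 2; 0 0 0 1]
T3·…·T1 = [-5/26 6/13 0 25/26; 24/13 10/13 0 -120/13; 0 0 3/2 3; 0 0 0 1]
T4·…·T1 = [-5/26 6/13 0 25/26; 120/169 50/169 -18/13 -1068/169; 288/169 120/169 15/26 -1245/169; 0 0 0 1]
T5·…·T1 = [-5/26 6/13 0 -131/26; 120/169 50/169 -18/13 -1237/169; 288/169 120/169 15/26 -907/169; 0 0 0 1]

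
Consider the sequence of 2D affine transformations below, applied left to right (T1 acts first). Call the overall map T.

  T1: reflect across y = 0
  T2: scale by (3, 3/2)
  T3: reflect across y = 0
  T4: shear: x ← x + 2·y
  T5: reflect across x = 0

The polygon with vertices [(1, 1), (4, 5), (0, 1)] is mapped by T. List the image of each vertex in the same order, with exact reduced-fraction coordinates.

T1 reflect across y = 0: (1, 1) → (1, -1); (4, 5) → (4, -5); (0, 1) → (0, -1)
T2 scale by (3, 3/2): (1, -1) → (3, -3/2); (4, -5) → (12, -15/2); (0, -1) → (0, -3/2)
T3 reflect across y = 0: (3, -3/2) → (3, 3/2); (12, -15/2) → (12, 15/2); (0, -3/2) → (0, 3/2)
T4 shear: x ← x + 2·y: (3, 3/2) → (6, 3/2); (12, 15/2) → (27, 15/2); (0, 3/2) → (3, 3/2)
T5 reflect across x = 0: (6, 3/2) → (-6, 3/2); (27, 15/2) → (-27, 15/2); (3, 3/2) → (-3, 3/2)

image vertices: (-6, 3/2), (-27, 15/2), (-3, 3/2)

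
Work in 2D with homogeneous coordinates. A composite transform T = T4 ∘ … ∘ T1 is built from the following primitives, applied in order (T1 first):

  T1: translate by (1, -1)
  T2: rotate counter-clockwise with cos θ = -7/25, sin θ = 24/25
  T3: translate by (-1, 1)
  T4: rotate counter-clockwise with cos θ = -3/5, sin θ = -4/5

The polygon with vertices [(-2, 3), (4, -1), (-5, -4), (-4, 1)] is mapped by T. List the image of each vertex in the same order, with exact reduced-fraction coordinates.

image vertices: (146/125, 303/125), (672/125, -429/125), (-513/125, -384/125), (-176/125, 157/125)

T1 translate by (1, -1): (-2, 3) → (-1, 2); (4, -1) → (5, -2); (-5, -4) → (-4, -5); (-4, 1) → (-3, 0)
T2 rotate counter-clockwise with cos θ = -7/25, sin θ = 24/25: (-1, 2) → (-41/25, -38/25); (5, -2) → (13/25, 134/25); (-4, -5) → (148/25, -61/25); (-3, 0) → (21/25, -72/25)
T3 translate by (-1, 1): (-41/25, -38/25) → (-66/25, -13/25); (13/25, 134/25) → (-12/25, 159/25); (148/25, -61/25) → (123/25, -36/25); (21/25, -72/25) → (-4/25, -47/25)
T4 rotate counter-clockwise with cos θ = -3/5, sin θ = -4/5: (-66/25, -13/25) → (146/125, 303/125); (-12/25, 159/25) → (672/125, -429/125); (123/25, -36/25) → (-513/125, -384/125); (-4/25, -47/25) → (-176/125, 157/125)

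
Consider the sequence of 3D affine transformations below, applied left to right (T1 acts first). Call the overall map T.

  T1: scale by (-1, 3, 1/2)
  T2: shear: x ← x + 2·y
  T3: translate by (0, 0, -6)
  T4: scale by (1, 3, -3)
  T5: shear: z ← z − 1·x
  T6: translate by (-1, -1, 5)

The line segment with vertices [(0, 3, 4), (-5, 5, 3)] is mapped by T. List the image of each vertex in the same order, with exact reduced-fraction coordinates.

image vertices: (17, 26, -1), (34, 44, -33/2)

T1 scale by (-1, 3, 1/2): (0, 3, 4) → (0, 9, 2); (-5, 5, 3) → (5, 15, 3/2)
T2 shear: x ← x + 2·y: (0, 9, 2) → (18, 9, 2); (5, 15, 3/2) → (35, 15, 3/2)
T3 translate by (0, 0, -6): (18, 9, 2) → (18, 9, -4); (35, 15, 3/2) → (35, 15, -9/2)
T4 scale by (1, 3, -3): (18, 9, -4) → (18, 27, 12); (35, 15, -9/2) → (35, 45, 27/2)
T5 shear: z ← z − 1·x: (18, 27, 12) → (18, 27, -6); (35, 45, 27/2) → (35, 45, -43/2)
T6 translate by (-1, -1, 5): (18, 27, -6) → (17, 26, -1); (35, 45, -43/2) → (34, 44, -33/2)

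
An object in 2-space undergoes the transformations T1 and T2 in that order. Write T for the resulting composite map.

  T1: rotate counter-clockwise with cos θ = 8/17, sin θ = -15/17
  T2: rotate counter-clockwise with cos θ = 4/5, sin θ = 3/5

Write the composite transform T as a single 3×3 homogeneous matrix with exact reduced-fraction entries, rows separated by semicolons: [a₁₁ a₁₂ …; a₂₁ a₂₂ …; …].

T = [77/85 36/85 0; -36/85 77/85 0; 0 0 1]

T1 = [8/17 15/17 0; -15/17 8/17 0; 0 0 1]
T2·T1 = [77/85 36/85 0; -36/85 77/85 0; 0 0 1]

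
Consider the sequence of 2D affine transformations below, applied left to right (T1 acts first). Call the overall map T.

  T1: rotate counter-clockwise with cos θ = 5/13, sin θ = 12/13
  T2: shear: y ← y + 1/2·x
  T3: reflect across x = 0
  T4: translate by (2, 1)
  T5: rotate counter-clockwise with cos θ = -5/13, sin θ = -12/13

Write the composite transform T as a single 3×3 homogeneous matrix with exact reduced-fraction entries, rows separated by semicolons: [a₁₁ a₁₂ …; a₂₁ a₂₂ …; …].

T = [199/169 -72/169 2/13; -25/338 -139/169 -29/13; 0 0 1]

T1 = [5/13 -12/13 0; 12/13 5/13 0; 0 0 1]
T2·T1 = [5/13 -12/13 0; 29/26 -1/13 0; 0 0 1]
T3·…·T1 = [-5/13 12/13 0; 29/26 -1/13 0; 0 0 1]
T4·…·T1 = [-5/13 12/13 2; 29/26 -1/13 1; 0 0 1]
T5·…·T1 = [199/169 -72/169 2/13; -25/338 -139/169 -29/13; 0 0 1]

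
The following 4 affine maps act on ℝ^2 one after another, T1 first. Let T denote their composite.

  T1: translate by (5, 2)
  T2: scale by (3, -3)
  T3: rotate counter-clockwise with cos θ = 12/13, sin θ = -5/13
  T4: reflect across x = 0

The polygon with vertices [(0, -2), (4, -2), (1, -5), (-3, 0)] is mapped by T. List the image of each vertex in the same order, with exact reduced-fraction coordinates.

image vertices: (-180/13, -75/13), (-324/13, -135/13), (-261/13, 18/13), (-42/13, -102/13)

T1 translate by (5, 2): (0, -2) → (5, 0); (4, -2) → (9, 0); (1, -5) → (6, -3); (-3, 0) → (2, 2)
T2 scale by (3, -3): (5, 0) → (15, 0); (9, 0) → (27, 0); (6, -3) → (18, 9); (2, 2) → (6, -6)
T3 rotate counter-clockwise with cos θ = 12/13, sin θ = -5/13: (15, 0) → (180/13, -75/13); (27, 0) → (324/13, -135/13); (18, 9) → (261/13, 18/13); (6, -6) → (42/13, -102/13)
T4 reflect across x = 0: (180/13, -75/13) → (-180/13, -75/13); (324/13, -135/13) → (-324/13, -135/13); (261/13, 18/13) → (-261/13, 18/13); (42/13, -102/13) → (-42/13, -102/13)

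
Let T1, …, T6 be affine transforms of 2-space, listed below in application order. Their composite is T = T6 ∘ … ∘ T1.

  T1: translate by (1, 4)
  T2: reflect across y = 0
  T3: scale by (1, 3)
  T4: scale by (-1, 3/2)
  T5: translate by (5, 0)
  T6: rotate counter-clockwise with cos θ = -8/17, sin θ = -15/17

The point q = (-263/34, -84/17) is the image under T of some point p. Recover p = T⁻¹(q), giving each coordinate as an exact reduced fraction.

T1 = [1 0 1; 0 1 4; 0 0 1]
T2·T1 = [1 0 1; 0 -1 -4; 0 0 1]
T3·…·T1 = [1 0 1; 0 -3 -12; 0 0 1]
T4·…·T1 = [-1 0 -1; 0 -9/2 -18; 0 0 1]
T5·…·T1 = [-1 0 4; 0 -9/2 -18; 0 0 1]
T6·…·T1 = [8/17 -135/34 -302/17; 15/17 36/17 84/17; 0 0 1]
det M = 9/2; M⁻¹ = [8/17 15/17 4; -10/51 16/153 -4; 0 0 1]
M⁻¹ · (-263/34, -84/17)ᵀ = (-4, -3)ᵀ

p = (-4, -3)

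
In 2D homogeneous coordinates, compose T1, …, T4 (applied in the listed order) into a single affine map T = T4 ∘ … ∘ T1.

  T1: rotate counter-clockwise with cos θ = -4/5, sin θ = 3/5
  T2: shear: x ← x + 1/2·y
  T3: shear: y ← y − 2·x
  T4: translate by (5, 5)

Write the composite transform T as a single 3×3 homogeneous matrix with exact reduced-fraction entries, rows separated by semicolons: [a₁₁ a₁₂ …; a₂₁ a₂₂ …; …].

T = [-1/2 -1 5; 8/5 6/5 5; 0 0 1]

T1 = [-4/5 -3/5 0; 3/5 -4/5 0; 0 0 1]
T2·T1 = [-1/2 -1 0; 3/5 -4/5 0; 0 0 1]
T3·…·T1 = [-1/2 -1 0; 8/5 6/5 0; 0 0 1]
T4·…·T1 = [-1/2 -1 5; 8/5 6/5 5; 0 0 1]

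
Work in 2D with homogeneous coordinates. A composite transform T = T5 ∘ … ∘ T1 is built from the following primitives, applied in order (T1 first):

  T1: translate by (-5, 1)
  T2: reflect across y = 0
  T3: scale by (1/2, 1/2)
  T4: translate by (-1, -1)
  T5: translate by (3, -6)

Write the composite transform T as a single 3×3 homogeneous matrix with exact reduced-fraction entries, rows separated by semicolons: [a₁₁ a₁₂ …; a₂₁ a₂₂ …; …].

T1 = [1 0 -5; 0 1 1; 0 0 1]
T2·T1 = [1 0 -5; 0 -1 -1; 0 0 1]
T3·…·T1 = [1/2 0 -5/2; 0 -1/2 -1/2; 0 0 1]
T4·…·T1 = [1/2 0 -7/2; 0 -1/2 -3/2; 0 0 1]
T5·…·T1 = [1/2 0 -1/2; 0 -1/2 -15/2; 0 0 1]

T = [1/2 0 -1/2; 0 -1/2 -15/2; 0 0 1]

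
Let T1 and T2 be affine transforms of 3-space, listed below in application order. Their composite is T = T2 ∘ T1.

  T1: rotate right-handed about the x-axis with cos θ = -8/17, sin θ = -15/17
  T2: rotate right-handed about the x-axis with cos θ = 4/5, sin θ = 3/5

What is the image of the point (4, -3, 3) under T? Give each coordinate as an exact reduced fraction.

T(p) = (4, 213/85, 291/85)

T1 rotate right-handed about the x-axis with cos θ = -8/17, sin θ = -15/17: (4, -3, 3) → (4, 69/17, 21/17)
T2 rotate right-handed about the x-axis with cos θ = 4/5, sin θ = 3/5: (4, 69/17, 21/17) → (4, 213/85, 291/85)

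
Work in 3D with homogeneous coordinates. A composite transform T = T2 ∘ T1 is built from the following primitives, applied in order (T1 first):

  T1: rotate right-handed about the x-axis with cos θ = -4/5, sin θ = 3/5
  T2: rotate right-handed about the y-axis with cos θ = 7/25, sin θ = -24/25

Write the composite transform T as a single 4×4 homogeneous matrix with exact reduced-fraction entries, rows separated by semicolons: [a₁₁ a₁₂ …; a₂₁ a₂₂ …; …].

T = [7/25 -72/125 96/125 0; 0 -4/5 -3/5 0; 24/25 21/125 -28/125 0; 0 0 0 1]

T1 = [1 0 0 0; 0 -4/5 -3/5 0; 0 3/5 -4/5 0; 0 0 0 1]
T2·T1 = [7/25 -72/125 96/125 0; 0 -4/5 -3/5 0; 24/25 21/125 -28/125 0; 0 0 0 1]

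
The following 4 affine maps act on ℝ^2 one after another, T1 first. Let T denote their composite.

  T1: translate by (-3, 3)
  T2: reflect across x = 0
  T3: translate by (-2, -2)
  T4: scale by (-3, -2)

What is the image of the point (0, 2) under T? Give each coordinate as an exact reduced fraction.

T1 translate by (-3, 3): (0, 2) → (-3, 5)
T2 reflect across x = 0: (-3, 5) → (3, 5)
T3 translate by (-2, -2): (3, 5) → (1, 3)
T4 scale by (-3, -2): (1, 3) → (-3, -6)

T(p) = (-3, -6)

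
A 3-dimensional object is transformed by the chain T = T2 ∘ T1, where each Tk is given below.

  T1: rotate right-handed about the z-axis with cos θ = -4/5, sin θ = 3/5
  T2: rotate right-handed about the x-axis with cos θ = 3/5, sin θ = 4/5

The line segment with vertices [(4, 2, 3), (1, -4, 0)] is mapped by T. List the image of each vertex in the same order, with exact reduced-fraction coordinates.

T1 rotate right-handed about the z-axis with cos θ = -4/5, sin θ = 3/5: (4, 2, 3) → (-22/5, 4/5, 3); (1, -4, 0) → (8/5, 19/5, 0)
T2 rotate right-handed about the x-axis with cos θ = 3/5, sin θ = 4/5: (-22/5, 4/5, 3) → (-22/5, -48/25, 61/25); (8/5, 19/5, 0) → (8/5, 57/25, 76/25)

image vertices: (-22/5, -48/25, 61/25), (8/5, 57/25, 76/25)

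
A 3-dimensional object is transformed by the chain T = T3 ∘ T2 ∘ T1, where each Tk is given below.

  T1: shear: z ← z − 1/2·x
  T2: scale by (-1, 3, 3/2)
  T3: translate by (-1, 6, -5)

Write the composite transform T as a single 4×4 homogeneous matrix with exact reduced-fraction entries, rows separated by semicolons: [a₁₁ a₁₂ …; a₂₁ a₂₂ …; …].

T1 = [1 0 0 0; 0 1 0 0; -1/2 0 1 0; 0 0 0 1]
T2·T1 = [-1 0 0 0; 0 3 0 0; -3/4 0 3/2 0; 0 0 0 1]
T3·…·T1 = [-1 0 0 -1; 0 3 0 6; -3/4 0 3/2 -5; 0 0 0 1]

T = [-1 0 0 -1; 0 3 0 6; -3/4 0 3/2 -5; 0 0 0 1]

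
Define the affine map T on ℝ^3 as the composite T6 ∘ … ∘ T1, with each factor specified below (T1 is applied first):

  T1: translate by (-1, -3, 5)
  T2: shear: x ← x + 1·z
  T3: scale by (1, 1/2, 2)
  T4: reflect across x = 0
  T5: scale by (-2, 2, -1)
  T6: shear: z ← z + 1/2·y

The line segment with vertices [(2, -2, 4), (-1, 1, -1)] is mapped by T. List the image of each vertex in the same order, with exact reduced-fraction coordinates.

T1 translate by (-1, -3, 5): (2, -2, 4) → (1, -5, 9); (-1, 1, -1) → (-2, -2, 4)
T2 shear: x ← x + 1·z: (1, -5, 9) → (10, -5, 9); (-2, -2, 4) → (2, -2, 4)
T3 scale by (1, 1/2, 2): (10, -5, 9) → (10, -5/2, 18); (2, -2, 4) → (2, -1, 8)
T4 reflect across x = 0: (10, -5/2, 18) → (-10, -5/2, 18); (2, -1, 8) → (-2, -1, 8)
T5 scale by (-2, 2, -1): (-10, -5/2, 18) → (20, -5, -18); (-2, -1, 8) → (4, -2, -8)
T6 shear: z ← z + 1/2·y: (20, -5, -18) → (20, -5, -41/2); (4, -2, -8) → (4, -2, -9)

image vertices: (20, -5, -41/2), (4, -2, -9)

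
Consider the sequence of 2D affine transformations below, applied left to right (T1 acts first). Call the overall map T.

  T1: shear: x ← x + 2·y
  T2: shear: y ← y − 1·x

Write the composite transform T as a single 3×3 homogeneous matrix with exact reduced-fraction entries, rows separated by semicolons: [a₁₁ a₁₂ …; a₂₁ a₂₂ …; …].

T1 = [1 2 0; 0 1 0; 0 0 1]
T2·T1 = [1 2 0; -1 -1 0; 0 0 1]

T = [1 2 0; -1 -1 0; 0 0 1]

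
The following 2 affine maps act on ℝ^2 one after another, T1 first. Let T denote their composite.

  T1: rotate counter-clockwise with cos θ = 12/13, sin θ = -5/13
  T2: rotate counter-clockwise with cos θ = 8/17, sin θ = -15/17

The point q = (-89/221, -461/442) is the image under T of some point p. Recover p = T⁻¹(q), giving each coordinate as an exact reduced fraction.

p = (1, -1/2)

T1 = [12/13 5/13 0; -5/13 12/13 0; 0 0 1]
T2·T1 = [21/221 220/221 0; -220/221 21/221 0; 0 0 1]
det M = 1; M⁻¹ = [21/221 -220/221 0; 220/221 21/221 0; 0 0 1]
M⁻¹ · (-89/221, -461/442)ᵀ = (1, -1/2)ᵀ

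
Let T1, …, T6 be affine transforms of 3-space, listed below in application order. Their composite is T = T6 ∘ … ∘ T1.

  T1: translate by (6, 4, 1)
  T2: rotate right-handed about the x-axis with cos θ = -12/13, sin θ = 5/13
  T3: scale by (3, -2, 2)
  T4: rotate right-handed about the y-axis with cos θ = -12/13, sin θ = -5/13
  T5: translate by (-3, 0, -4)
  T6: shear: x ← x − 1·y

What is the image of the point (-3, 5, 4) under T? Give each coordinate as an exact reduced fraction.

T(p) = (-5219/169, 266/13, 269/169)

T1 translate by (6, 4, 1): (-3, 5, 4) → (3, 9, 5)
T2 rotate right-handed about the x-axis with cos θ = -12/13, sin θ = 5/13: (3, 9, 5) → (3, -133/13, -15/13)
T3 scale by (3, -2, 2): (3, -133/13, -15/13) → (9, 266/13, -30/13)
T4 rotate right-handed about the y-axis with cos θ = -12/13, sin θ = -5/13: (9, 266/13, -30/13) → (-1254/169, 266/13, 945/169)
T5 translate by (-3, 0, -4): (-1254/169, 266/13, 945/169) → (-1761/169, 266/13, 269/169)
T6 shear: x ← x − 1·y: (-1761/169, 266/13, 269/169) → (-5219/169, 266/13, 269/169)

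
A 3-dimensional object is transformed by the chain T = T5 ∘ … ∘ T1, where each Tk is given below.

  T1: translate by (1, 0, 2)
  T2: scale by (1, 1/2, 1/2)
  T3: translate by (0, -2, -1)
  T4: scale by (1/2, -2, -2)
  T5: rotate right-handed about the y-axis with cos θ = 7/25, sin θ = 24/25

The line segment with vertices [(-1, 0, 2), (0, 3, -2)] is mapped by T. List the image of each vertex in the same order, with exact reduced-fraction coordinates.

T1 translate by (1, 0, 2): (-1, 0, 2) → (0, 0, 4); (0, 3, -2) → (1, 3, 0)
T2 scale by (1, 1/2, 1/2): (0, 0, 4) → (0, 0, 2); (1, 3, 0) → (1, 3/2, 0)
T3 translate by (0, -2, -1): (0, 0, 2) → (0, -2, 1); (1, 3/2, 0) → (1, -1/2, -1)
T4 scale by (1/2, -2, -2): (0, -2, 1) → (0, 4, -2); (1, -1/2, -1) → (1/2, 1, 2)
T5 rotate right-handed about the y-axis with cos θ = 7/25, sin θ = 24/25: (0, 4, -2) → (-48/25, 4, -14/25); (1/2, 1, 2) → (103/50, 1, 2/25)

image vertices: (-48/25, 4, -14/25), (103/50, 1, 2/25)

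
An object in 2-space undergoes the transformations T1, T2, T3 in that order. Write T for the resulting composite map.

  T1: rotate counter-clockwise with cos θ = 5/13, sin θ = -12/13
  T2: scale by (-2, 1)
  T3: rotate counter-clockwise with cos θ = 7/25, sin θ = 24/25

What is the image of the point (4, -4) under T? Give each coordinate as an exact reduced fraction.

T(p) = (2024/325, 868/325)

T1 rotate counter-clockwise with cos θ = 5/13, sin θ = -12/13: (4, -4) → (-28/13, -68/13)
T2 scale by (-2, 1): (-28/13, -68/13) → (56/13, -68/13)
T3 rotate counter-clockwise with cos θ = 7/25, sin θ = 24/25: (56/13, -68/13) → (2024/325, 868/325)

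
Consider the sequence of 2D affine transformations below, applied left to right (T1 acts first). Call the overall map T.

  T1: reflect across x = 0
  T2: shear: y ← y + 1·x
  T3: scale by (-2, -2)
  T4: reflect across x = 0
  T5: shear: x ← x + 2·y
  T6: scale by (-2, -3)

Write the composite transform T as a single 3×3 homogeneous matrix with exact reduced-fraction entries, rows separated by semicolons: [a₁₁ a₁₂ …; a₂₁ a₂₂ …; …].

T1 = [-1 0 0; 0 1 0; 0 0 1]
T2·T1 = [-1 0 0; -1 1 0; 0 0 1]
T3·…·T1 = [2 0 0; 2 -2 0; 0 0 1]
T4·…·T1 = [-2 0 0; 2 -2 0; 0 0 1]
T5·…·T1 = [2 -4 0; 2 -2 0; 0 0 1]
T6·…·T1 = [-4 8 0; -6 6 0; 0 0 1]

T = [-4 8 0; -6 6 0; 0 0 1]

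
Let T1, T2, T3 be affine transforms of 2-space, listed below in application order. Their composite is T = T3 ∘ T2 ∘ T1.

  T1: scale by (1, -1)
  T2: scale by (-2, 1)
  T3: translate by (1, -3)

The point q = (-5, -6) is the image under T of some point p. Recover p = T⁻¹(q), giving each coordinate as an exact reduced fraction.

T1 = [1 0 0; 0 -1 0; 0 0 1]
T2·T1 = [-2 0 0; 0 -1 0; 0 0 1]
T3·…·T1 = [-2 0 1; 0 -1 -3; 0 0 1]
det M = 2; M⁻¹ = [-1/2 0 1/2; 0 -1 -3; 0 0 1]
M⁻¹ · (-5, -6)ᵀ = (3, 3)ᵀ

p = (3, 3)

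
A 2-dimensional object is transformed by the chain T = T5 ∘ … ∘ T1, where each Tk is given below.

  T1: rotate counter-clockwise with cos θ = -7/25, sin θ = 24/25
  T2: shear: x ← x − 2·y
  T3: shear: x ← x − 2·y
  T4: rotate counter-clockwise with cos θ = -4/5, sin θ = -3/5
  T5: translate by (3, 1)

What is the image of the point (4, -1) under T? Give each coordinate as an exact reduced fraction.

T(p) = (2348/125, 961/125)

T1 rotate counter-clockwise with cos θ = -7/25, sin θ = 24/25: (4, -1) → (-4/25, 103/25)
T2 shear: x ← x − 2·y: (-4/25, 103/25) → (-42/5, 103/25)
T3 shear: x ← x − 2·y: (-42/5, 103/25) → (-416/25, 103/25)
T4 rotate counter-clockwise with cos θ = -4/5, sin θ = -3/5: (-416/25, 103/25) → (1973/125, 836/125)
T5 translate by (3, 1): (1973/125, 836/125) → (2348/125, 961/125)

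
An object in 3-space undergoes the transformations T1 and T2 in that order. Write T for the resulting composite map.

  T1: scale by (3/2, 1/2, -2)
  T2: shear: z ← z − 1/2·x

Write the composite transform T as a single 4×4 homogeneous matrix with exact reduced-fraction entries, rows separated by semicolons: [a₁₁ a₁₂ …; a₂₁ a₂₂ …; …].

T = [3/2 0 0 0; 0 1/2 0 0; -3/4 0 -2 0; 0 0 0 1]

T1 = [3/2 0 0 0; 0 1/2 0 0; 0 0 -2 0; 0 0 0 1]
T2·T1 = [3/2 0 0 0; 0 1/2 0 0; -3/4 0 -2 0; 0 0 0 1]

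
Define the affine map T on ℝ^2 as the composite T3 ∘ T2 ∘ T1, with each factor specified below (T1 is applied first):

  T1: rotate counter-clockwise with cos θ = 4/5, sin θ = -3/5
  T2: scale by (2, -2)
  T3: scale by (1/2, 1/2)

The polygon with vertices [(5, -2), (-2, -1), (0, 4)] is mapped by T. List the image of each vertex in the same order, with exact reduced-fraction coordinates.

T1 rotate counter-clockwise with cos θ = 4/5, sin θ = -3/5: (5, -2) → (14/5, -23/5); (-2, -1) → (-11/5, 2/5); (0, 4) → (12/5, 16/5)
T2 scale by (2, -2): (14/5, -23/5) → (28/5, 46/5); (-11/5, 2/5) → (-22/5, -4/5); (12/5, 16/5) → (24/5, -32/5)
T3 scale by (1/2, 1/2): (28/5, 46/5) → (14/5, 23/5); (-22/5, -4/5) → (-11/5, -2/5); (24/5, -32/5) → (12/5, -16/5)

image vertices: (14/5, 23/5), (-11/5, -2/5), (12/5, -16/5)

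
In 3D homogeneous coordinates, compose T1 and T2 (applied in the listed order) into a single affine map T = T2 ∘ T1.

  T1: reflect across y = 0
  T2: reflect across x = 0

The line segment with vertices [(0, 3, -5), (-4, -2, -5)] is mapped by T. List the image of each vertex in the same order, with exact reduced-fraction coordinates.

image vertices: (0, -3, -5), (4, 2, -5)

T1 reflect across y = 0: (0, 3, -5) → (0, -3, -5); (-4, -2, -5) → (-4, 2, -5)
T2 reflect across x = 0: (0, -3, -5) → (0, -3, -5); (-4, 2, -5) → (4, 2, -5)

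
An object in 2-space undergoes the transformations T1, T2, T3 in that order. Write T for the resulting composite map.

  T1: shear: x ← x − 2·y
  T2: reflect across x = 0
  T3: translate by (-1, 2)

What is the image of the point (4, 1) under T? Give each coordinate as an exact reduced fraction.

T1 shear: x ← x − 2·y: (4, 1) → (2, 1)
T2 reflect across x = 0: (2, 1) → (-2, 1)
T3 translate by (-1, 2): (-2, 1) → (-3, 3)

T(p) = (-3, 3)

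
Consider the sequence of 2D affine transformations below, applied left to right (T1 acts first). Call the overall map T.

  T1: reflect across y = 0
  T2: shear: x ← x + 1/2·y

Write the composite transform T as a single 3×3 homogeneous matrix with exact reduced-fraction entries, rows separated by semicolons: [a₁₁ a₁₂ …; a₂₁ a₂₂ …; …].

T1 = [1 0 0; 0 -1 0; 0 0 1]
T2·T1 = [1 -1/2 0; 0 -1 0; 0 0 1]

T = [1 -1/2 0; 0 -1 0; 0 0 1]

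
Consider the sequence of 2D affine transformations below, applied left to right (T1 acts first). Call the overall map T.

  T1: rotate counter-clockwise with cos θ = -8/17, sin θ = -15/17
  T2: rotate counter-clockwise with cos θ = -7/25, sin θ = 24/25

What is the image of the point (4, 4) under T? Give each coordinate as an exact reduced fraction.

T1 rotate counter-clockwise with cos θ = -8/17, sin θ = -15/17: (4, 4) → (28/17, -92/17)
T2 rotate counter-clockwise with cos θ = -7/25, sin θ = 24/25: (28/17, -92/17) → (2012/425, 1316/425)

T(p) = (2012/425, 1316/425)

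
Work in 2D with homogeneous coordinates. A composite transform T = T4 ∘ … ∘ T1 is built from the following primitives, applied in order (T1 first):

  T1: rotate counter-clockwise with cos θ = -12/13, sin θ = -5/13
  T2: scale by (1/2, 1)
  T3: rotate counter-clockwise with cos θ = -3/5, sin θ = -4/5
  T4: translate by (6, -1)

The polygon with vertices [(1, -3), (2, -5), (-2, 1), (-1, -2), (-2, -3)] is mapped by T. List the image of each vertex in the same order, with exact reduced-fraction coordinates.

image vertices: (1109/130, -8/5), (1327/130, -9/5), (677/130, -9/5), (503/65, -12/5), (1121/130, -17/5)

T1 rotate counter-clockwise with cos θ = -12/13, sin θ = -5/13: (1, -3) → (-27/13, 31/13); (2, -5) → (-49/13, 50/13); (-2, 1) → (29/13, -2/13); (-1, -2) → (2/13, 29/13); (-2, -3) → (9/13, 46/13)
T2 scale by (1/2, 1): (-27/13, 31/13) → (-27/26, 31/13); (-49/13, 50/13) → (-49/26, 50/13); (29/13, -2/13) → (29/26, -2/13); (2/13, 29/13) → (1/13, 29/13); (9/13, 46/13) → (9/26, 46/13)
T3 rotate counter-clockwise with cos θ = -3/5, sin θ = -4/5: (-27/26, 31/13) → (329/130, -3/5); (-49/26, 50/13) → (547/130, -4/5); (29/26, -2/13) → (-103/130, -4/5); (1/13, 29/13) → (113/65, -7/5); (9/26, 46/13) → (341/130, -12/5)
T4 translate by (6, -1): (329/130, -3/5) → (1109/130, -8/5); (547/130, -4/5) → (1327/130, -9/5); (-103/130, -4/5) → (677/130, -9/5); (113/65, -7/5) → (503/65, -12/5); (341/130, -12/5) → (1121/130, -17/5)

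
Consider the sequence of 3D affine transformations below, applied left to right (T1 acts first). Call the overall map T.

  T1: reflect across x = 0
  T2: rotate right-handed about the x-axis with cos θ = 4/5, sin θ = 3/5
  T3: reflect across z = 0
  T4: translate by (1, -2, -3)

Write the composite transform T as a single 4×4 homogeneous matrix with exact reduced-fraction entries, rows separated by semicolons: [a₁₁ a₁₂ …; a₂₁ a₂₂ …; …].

T = [-1 0 0 1; 0 4/5 -3/5 -2; 0 -3/5 -4/5 -3; 0 0 0 1]

T1 = [-1 0 0 0; 0 1 0 0; 0 0 1 0; 0 0 0 1]
T2·T1 = [-1 0 0 0; 0 4/5 -3/5 0; 0 3/5 4/5 0; 0 0 0 1]
T3·…·T1 = [-1 0 0 0; 0 4/5 -3/5 0; 0 -3/5 -4/5 0; 0 0 0 1]
T4·…·T1 = [-1 0 0 1; 0 4/5 -3/5 -2; 0 -3/5 -4/5 -3; 0 0 0 1]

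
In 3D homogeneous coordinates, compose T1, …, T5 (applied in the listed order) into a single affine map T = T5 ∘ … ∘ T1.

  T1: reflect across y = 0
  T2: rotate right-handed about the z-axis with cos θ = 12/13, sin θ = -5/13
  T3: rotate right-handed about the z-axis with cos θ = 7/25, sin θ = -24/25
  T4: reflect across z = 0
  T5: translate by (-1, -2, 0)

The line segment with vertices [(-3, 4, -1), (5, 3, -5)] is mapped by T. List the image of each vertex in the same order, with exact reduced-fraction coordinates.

T1 reflect across y = 0: (-3, 4, -1) → (-3, -4, -1); (5, 3, -5) → (5, -3, -5)
T2 rotate right-handed about the z-axis with cos θ = 12/13, sin θ = -5/13: (-3, -4, -1) → (-56/13, -33/13, -1); (5, -3, -5) → (45/13, -61/13, -5)
T3 rotate right-handed about the z-axis with cos θ = 7/25, sin θ = -24/25: (-56/13, -33/13, -1) → (-1184/325, 1113/325, -1); (45/13, -61/13, -5) → (-1149/325, -1507/325, -5)
T4 reflect across z = 0: (-1184/325, 1113/325, -1) → (-1184/325, 1113/325, 1); (-1149/325, -1507/325, -5) → (-1149/325, -1507/325, 5)
T5 translate by (-1, -2, 0): (-1184/325, 1113/325, 1) → (-1509/325, 463/325, 1); (-1149/325, -1507/325, 5) → (-1474/325, -2157/325, 5)

image vertices: (-1509/325, 463/325, 1), (-1474/325, -2157/325, 5)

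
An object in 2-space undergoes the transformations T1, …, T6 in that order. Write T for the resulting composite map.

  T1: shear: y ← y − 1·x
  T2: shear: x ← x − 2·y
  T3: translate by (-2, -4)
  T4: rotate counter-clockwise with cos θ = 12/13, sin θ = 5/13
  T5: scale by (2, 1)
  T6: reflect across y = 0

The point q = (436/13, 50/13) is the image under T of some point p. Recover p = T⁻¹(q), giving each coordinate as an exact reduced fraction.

p = (4, -2)

T1 = [1 0 0; -1 1 0; 0 0 1]
T2·T1 = [3 -2 0; -1 1 0; 0 0 1]
T3·…·T1 = [3 -2 -2; -1 1 -4; 0 0 1]
T4·…·T1 = [41/13 -29/13 -4/13; 3/13 2/13 -58/13; 0 0 1]
T5·…·T1 = [82/13 -58/13 -8/13; 3/13 2/13 -58/13; 0 0 1]
T6·…·T1 = [82/13 -58/13 -8/13; -3/13 -2/13 58/13; 0 0 1]
det M = -2; M⁻¹ = [1/13 -29/13 10; -3/26 -41/13 14; 0 0 1]
M⁻¹ · (436/13, 50/13)ᵀ = (4, -2)ᵀ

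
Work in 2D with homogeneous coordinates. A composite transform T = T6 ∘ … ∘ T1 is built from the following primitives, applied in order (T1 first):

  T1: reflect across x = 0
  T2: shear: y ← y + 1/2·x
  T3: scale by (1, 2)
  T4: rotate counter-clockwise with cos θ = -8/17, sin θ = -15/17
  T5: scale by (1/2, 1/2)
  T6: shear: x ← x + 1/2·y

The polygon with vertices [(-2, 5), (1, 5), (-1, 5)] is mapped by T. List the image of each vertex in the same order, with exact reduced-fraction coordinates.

T1 reflect across x = 0: (-2, 5) → (2, 5); (1, 5) → (-1, 5); (-1, 5) → (1, 5)
T2 shear: y ← y + 1/2·x: (2, 5) → (2, 6); (-1, 5) → (-1, 9/2); (1, 5) → (1, 11/2)
T3 scale by (1, 2): (2, 6) → (2, 12); (-1, 9/2) → (-1, 9); (1, 11/2) → (1, 11)
T4 rotate counter-clockwise with cos θ = -8/17, sin θ = -15/17: (2, 12) → (164/17, -126/17); (-1, 9) → (143/17, -57/17); (1, 11) → (157/17, -103/17)
T5 scale by (1/2, 1/2): (164/17, -126/17) → (82/17, -63/17); (143/17, -57/17) → (143/34, -57/34); (157/17, -103/17) → (157/34, -103/34)
T6 shear: x ← x + 1/2·y: (82/17, -63/17) → (101/34, -63/17); (143/34, -57/34) → (229/68, -57/34); (157/34, -103/34) → (211/68, -103/34)

image vertices: (101/34, -63/17), (229/68, -57/34), (211/68, -103/34)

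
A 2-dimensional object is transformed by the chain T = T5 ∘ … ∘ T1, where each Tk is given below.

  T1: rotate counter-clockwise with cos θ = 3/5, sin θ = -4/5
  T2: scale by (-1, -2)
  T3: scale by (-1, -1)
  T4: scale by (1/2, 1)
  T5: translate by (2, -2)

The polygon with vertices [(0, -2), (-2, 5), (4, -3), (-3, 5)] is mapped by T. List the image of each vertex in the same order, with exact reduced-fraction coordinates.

image vertices: (6/5, -22/5), (17/5, 36/5), (2, -12), (31/10, 44/5)

T1 rotate counter-clockwise with cos θ = 3/5, sin θ = -4/5: (0, -2) → (-8/5, -6/5); (-2, 5) → (14/5, 23/5); (4, -3) → (0, -5); (-3, 5) → (11/5, 27/5)
T2 scale by (-1, -2): (-8/5, -6/5) → (8/5, 12/5); (14/5, 23/5) → (-14/5, -46/5); (0, -5) → (0, 10); (11/5, 27/5) → (-11/5, -54/5)
T3 scale by (-1, -1): (8/5, 12/5) → (-8/5, -12/5); (-14/5, -46/5) → (14/5, 46/5); (0, 10) → (0, -10); (-11/5, -54/5) → (11/5, 54/5)
T4 scale by (1/2, 1): (-8/5, -12/5) → (-4/5, -12/5); (14/5, 46/5) → (7/5, 46/5); (0, -10) → (0, -10); (11/5, 54/5) → (11/10, 54/5)
T5 translate by (2, -2): (-4/5, -12/5) → (6/5, -22/5); (7/5, 46/5) → (17/5, 36/5); (0, -10) → (2, -12); (11/10, 54/5) → (31/10, 44/5)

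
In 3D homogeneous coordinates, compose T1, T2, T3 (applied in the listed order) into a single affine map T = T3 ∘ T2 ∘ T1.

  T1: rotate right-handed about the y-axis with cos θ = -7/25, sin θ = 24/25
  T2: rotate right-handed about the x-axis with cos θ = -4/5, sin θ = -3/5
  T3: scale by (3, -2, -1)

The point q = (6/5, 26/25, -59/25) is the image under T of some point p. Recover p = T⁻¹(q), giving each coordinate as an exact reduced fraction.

T1 = [-7/25 0 24/25 0; 0 1 0 0; -24/25 0 -7/25 0; 0 0 0 1]
T2·T1 = [-7/25 0 24/25 0; -72/125 -4/5 -21/125 0; 96/125 -3/5 28/125 0; 0 0 0 1]
T3·…·T1 = [-21/25 0 72/25 0; 144/125 8/5 42/125 0; -96/125 3/5 -28/125 0; 0 0 0 1]
det M = 6; M⁻¹ = [-7/75 36/125 -96/125 0; 0 2/5 3/5 0; 8/25 21/250 -28/125 0; 0 0 0 1]
M⁻¹ · (6/5, 26/25, -59/25)ᵀ = (2, -1, 1)ᵀ

p = (2, -1, 1)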